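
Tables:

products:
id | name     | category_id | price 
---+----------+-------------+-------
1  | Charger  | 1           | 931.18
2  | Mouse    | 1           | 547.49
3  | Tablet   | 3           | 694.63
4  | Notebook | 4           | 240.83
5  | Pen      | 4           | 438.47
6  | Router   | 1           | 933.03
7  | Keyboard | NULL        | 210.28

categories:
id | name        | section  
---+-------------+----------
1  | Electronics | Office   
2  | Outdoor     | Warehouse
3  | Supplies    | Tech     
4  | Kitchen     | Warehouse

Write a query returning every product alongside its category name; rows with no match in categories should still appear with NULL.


LEFT JOIN keeps every row from products (the left table); where category_id has no match in categories, the category columns become NULL. Walk through each product:
  - product 1 (Charger): category_id=1 -> matches Electronics
  - product 2 (Mouse): category_id=1 -> matches Electronics
  - product 3 (Tablet): category_id=3 -> matches Supplies
  - product 4 (Notebook): category_id=4 -> matches Kitchen
  - product 5 (Pen): category_id=4 -> matches Kitchen
  - product 6 (Router): category_id=1 -> matches Electronics
  - product 7 (Keyboard): category_id=NULL, no match -> kept with NULL
All 7 rows appear; 1 has NULL category.

SQL:
SELECT a.name, b.name AS category
FROM products a
LEFT JOIN categories b ON a.category_id = b.id

Result:
name     | category   
---------+------------
Charger  | Electronics
Mouse    | Electronics
Tablet   | Supplies   
Notebook | Kitchen    
Pen      | Kitchen    
Router   | Electronics
Keyboard | NULL       


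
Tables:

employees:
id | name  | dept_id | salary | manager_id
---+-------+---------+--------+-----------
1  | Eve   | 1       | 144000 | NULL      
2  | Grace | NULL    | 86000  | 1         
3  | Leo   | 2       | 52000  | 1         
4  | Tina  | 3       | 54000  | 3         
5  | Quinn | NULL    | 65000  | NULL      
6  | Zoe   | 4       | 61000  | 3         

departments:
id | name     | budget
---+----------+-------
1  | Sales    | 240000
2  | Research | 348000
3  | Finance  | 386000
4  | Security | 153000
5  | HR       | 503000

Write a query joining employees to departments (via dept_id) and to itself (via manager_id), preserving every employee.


Two LEFT JOINs from the same base table employees: one to departments via dept_id, one to employees itself via manager_id. Both are LEFT so every employee is preserved.
Match against departments:
  - employee 1 (Eve): dept_id=1 -> matches Sales
  - employee 2 (Grace): dept_id=NULL, no match -> kept with NULL
  - employee 3 (Leo): dept_id=2 -> matches Research
  - employee 4 (Tina): dept_id=3 -> matches Finance
  - employee 5 (Quinn): dept_id=NULL, no match -> kept with NULL
  - employee 6 (Zoe): dept_id=4 -> matches Security
Match against employees (self):
  - employee 1 (Eve): manager_id=NULL -> NULL
  - employee 2 (Grace): manager_id=1 -> Eve
  - employee 3 (Leo): manager_id=1 -> Eve
  - employee 4 (Tina): manager_id=3 -> Leo
  - employee 5 (Quinn): manager_id=NULL -> NULL
  - employee 6 (Zoe): manager_id=3 -> Leo

SQL:
SELECT a.name, b.name AS department, c.name AS manager
FROM employees a
LEFT JOIN departments b ON a.dept_id = b.id
LEFT JOIN employees c ON a.manager_id = c.id

Result:
name  | department | manager
------+------------+--------
Eve   | Sales      | NULL   
Grace | NULL       | Eve    
Leo   | Research   | Eve    
Tina  | Finance    | Leo    
Quinn | NULL       | NULL   
Zoe   | Security   | Leo    


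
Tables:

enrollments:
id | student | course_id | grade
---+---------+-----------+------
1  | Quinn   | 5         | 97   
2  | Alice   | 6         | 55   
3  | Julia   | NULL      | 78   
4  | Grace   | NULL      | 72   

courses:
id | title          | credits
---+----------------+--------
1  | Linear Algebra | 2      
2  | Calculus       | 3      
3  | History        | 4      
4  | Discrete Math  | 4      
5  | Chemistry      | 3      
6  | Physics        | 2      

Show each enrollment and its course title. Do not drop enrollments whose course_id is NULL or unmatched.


LEFT JOIN keeps every row from enrollments (the left table); where course_id has no match in courses, the course columns become NULL. Walk through each enrollment:
  - enrollment 1 (Quinn): course_id=5 -> matches Chemistry
  - enrollment 2 (Alice): course_id=6 -> matches Physics
  - enrollment 3 (Julia): course_id=NULL, no match -> kept with NULL
  - enrollment 4 (Grace): course_id=NULL, no match -> kept with NULL
All 4 rows appear; 2 have NULL course.

SQL:
SELECT a.student, b.title AS course
FROM enrollments a
LEFT JOIN courses b ON a.course_id = b.id

Result:
student | course   
--------+----------
Quinn   | Chemistry
Alice   | Physics  
Julia   | NULL     
Grace   | NULL     


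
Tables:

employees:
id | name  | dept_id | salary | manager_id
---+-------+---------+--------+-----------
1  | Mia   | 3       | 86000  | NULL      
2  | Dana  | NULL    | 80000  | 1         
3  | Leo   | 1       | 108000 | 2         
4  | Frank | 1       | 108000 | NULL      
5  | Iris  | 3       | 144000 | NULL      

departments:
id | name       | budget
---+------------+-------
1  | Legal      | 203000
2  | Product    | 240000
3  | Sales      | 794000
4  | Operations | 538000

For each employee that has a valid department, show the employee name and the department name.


INNER JOIN keeps only employees rows whose dept_id matches an id in departments. Walk through each employee:
  - employee 1 (Mia): dept_id=3 -> matches Sales
  - employee 2 (Dana): dept_id=NULL, no match -> dropped
  - employee 3 (Leo): dept_id=1 -> matches Legal
  - employee 4 (Frank): dept_id=1 -> matches Legal
  - employee 5 (Iris): dept_id=3 -> matches Sales
So 1 of 5 rows is dropped.

SQL:
SELECT a.name, b.name AS department
FROM employees a
INNER JOIN departments b ON a.dept_id = b.id

Result:
name  | department
------+-----------
Mia   | Sales     
Leo   | Legal     
Frank | Legal     
Iris  | Sales     


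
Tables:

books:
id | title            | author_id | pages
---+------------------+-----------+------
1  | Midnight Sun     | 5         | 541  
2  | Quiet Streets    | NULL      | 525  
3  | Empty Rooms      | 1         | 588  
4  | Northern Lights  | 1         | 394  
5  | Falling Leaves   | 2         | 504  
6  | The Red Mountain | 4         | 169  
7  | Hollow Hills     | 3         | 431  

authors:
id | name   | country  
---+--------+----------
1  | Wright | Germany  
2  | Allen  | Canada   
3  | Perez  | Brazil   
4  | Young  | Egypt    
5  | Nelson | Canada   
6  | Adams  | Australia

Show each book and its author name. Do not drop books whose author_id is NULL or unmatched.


LEFT JOIN keeps every row from books (the left table); where author_id has no match in authors, the author columns become NULL. Walk through each book:
  - book 1 (Midnight Sun): author_id=5 -> matches Nelson
  - book 2 (Quiet Streets): author_id=NULL, no match -> kept with NULL
  - book 3 (Empty Rooms): author_id=1 -> matches Wright
  - book 4 (Northern Lights): author_id=1 -> matches Wright
  - book 5 (Falling Leaves): author_id=2 -> matches Allen
  - book 6 (The Red Mountain): author_id=4 -> matches Young
  - book 7 (Hollow Hills): author_id=3 -> matches Perez
All 7 rows appear; 1 has NULL author.

SQL:
SELECT a.title, b.name AS author
FROM books a
LEFT JOIN authors b ON a.author_id = b.id

Result:
title            | author
-----------------+-------
Midnight Sun     | Nelson
Quiet Streets    | NULL  
Empty Rooms      | Wright
Northern Lights  | Wright
Falling Leaves   | Allen 
The Red Mountain | Young 
Hollow Hills     | Perez 


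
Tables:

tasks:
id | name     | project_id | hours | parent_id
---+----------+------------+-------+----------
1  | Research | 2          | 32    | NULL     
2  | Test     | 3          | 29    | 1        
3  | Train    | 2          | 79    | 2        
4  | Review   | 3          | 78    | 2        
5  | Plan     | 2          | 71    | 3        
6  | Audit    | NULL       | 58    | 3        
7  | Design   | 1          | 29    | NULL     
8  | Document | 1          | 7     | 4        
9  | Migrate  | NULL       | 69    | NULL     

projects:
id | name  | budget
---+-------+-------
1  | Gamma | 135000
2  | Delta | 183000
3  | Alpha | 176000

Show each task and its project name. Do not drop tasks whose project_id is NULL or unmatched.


LEFT JOIN keeps every row from tasks (the left table); where project_id has no match in projects, the project columns become NULL. Walk through each task:
  - task 1 (Research): project_id=2 -> matches Delta
  - task 2 (Test): project_id=3 -> matches Alpha
  - task 3 (Train): project_id=2 -> matches Delta
  - task 4 (Review): project_id=3 -> matches Alpha
  - task 5 (Plan): project_id=2 -> matches Delta
  - task 6 (Audit): project_id=NULL, no match -> kept with NULL
  - task 7 (Design): project_id=1 -> matches Gamma
  - task 8 (Document): project_id=1 -> matches Gamma
  - task 9 (Migrate): project_id=NULL, no match -> kept with NULL
All 9 rows appear; 2 have NULL project.

SQL:
SELECT a.name, b.name AS project
FROM tasks a
LEFT JOIN projects b ON a.project_id = b.id

Result:
name     | project
---------+--------
Research | Delta  
Test     | Alpha  
Train    | Delta  
Review   | Alpha  
Plan     | Delta  
Audit    | NULL   
Design   | Gamma  
Document | Gamma  
Migrate  | NULL   


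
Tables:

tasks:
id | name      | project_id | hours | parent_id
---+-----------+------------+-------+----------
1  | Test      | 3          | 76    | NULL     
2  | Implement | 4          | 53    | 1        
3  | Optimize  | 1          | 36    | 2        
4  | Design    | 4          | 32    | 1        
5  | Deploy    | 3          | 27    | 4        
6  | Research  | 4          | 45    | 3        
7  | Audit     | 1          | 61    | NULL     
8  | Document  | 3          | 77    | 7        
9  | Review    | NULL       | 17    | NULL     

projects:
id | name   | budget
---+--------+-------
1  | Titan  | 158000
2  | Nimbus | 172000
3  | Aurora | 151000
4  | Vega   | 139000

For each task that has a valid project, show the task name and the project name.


INNER JOIN keeps only tasks rows whose project_id matches an id in projects. Walk through each task:
  - task 1 (Test): project_id=3 -> matches Aurora
  - task 2 (Implement): project_id=4 -> matches Vega
  - task 3 (Optimize): project_id=1 -> matches Titan
  - task 4 (Design): project_id=4 -> matches Vega
  - task 5 (Deploy): project_id=3 -> matches Aurora
  - task 6 (Research): project_id=4 -> matches Vega
  - task 7 (Audit): project_id=1 -> matches Titan
  - task 8 (Document): project_id=3 -> matches Aurora
  - task 9 (Review): project_id=NULL, no match -> dropped
So 1 of 9 rows is dropped.

SQL:
SELECT a.name, b.name AS project
FROM tasks a
INNER JOIN projects b ON a.project_id = b.id

Result:
name      | project
----------+--------
Test      | Aurora 
Implement | Vega   
Optimize  | Titan  
Design    | Vega   
Deploy    | Aurora 
Research  | Vega   
Audit     | Titan  
Document  | Aurora 


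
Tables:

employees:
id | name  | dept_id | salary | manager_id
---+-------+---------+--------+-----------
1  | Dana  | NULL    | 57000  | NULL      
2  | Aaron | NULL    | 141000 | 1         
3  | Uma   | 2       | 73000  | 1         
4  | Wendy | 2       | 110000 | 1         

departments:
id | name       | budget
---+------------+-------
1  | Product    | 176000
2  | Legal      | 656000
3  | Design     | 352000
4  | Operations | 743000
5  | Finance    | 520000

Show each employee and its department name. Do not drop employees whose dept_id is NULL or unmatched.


LEFT JOIN keeps every row from employees (the left table); where dept_id has no match in departments, the department columns become NULL. Walk through each employee:
  - employee 1 (Dana): dept_id=NULL, no match -> kept with NULL
  - employee 2 (Aaron): dept_id=NULL, no match -> kept with NULL
  - employee 3 (Uma): dept_id=2 -> matches Legal
  - employee 4 (Wendy): dept_id=2 -> matches Legal
All 4 rows appear; 2 have NULL department.

SQL:
SELECT a.name, b.name AS department
FROM employees a
LEFT JOIN departments b ON a.dept_id = b.id

Result:
name  | department
------+-----------
Dana  | NULL      
Aaron | NULL      
Uma   | Legal     
Wendy | Legal     


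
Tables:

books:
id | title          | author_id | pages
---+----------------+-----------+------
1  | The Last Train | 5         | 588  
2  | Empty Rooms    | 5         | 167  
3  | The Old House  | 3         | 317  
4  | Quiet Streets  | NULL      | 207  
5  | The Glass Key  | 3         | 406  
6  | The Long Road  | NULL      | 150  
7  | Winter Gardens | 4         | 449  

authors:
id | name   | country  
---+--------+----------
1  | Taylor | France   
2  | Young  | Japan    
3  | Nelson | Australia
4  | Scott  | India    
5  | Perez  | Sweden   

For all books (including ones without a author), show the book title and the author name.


LEFT JOIN keeps every row from books (the left table); where author_id has no match in authors, the author columns become NULL. Walk through each book:
  - book 1 (The Last Train): author_id=5 -> matches Perez
  - book 2 (Empty Rooms): author_id=5 -> matches Perez
  - book 3 (The Old House): author_id=3 -> matches Nelson
  - book 4 (Quiet Streets): author_id=NULL, no match -> kept with NULL
  - book 5 (The Glass Key): author_id=3 -> matches Nelson
  - book 6 (The Long Road): author_id=NULL, no match -> kept with NULL
  - book 7 (Winter Gardens): author_id=4 -> matches Scott
All 7 rows appear; 2 have NULL author.

SQL:
SELECT a.title, b.name AS author
FROM books a
LEFT JOIN authors b ON a.author_id = b.id

Result:
title          | author
---------------+-------
The Last Train | Perez 
Empty Rooms    | Perez 
The Old House  | Nelson
Quiet Streets  | NULL  
The Glass Key  | Nelson
The Long Road  | NULL  
Winter Gardens | Scott 


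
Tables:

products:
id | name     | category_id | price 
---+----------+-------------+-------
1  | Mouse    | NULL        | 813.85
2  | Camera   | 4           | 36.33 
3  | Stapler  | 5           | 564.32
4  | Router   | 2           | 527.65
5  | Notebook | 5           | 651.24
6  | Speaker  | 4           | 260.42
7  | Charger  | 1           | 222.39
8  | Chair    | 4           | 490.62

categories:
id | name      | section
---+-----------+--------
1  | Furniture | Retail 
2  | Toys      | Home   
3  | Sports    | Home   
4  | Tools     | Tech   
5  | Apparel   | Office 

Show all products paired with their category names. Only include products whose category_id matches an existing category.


INNER JOIN keeps only products rows whose category_id matches an id in categories. Walk through each product:
  - product 1 (Mouse): category_id=NULL, no match -> dropped
  - product 2 (Camera): category_id=4 -> matches Tools
  - product 3 (Stapler): category_id=5 -> matches Apparel
  - product 4 (Router): category_id=2 -> matches Toys
  - product 5 (Notebook): category_id=5 -> matches Apparel
  - product 6 (Speaker): category_id=4 -> matches Tools
  - product 7 (Charger): category_id=1 -> matches Furniture
  - product 8 (Chair): category_id=4 -> matches Tools
So 1 of 8 rows is dropped.

SQL:
SELECT a.name, b.name AS category
FROM products a
INNER JOIN categories b ON a.category_id = b.id

Result:
name     | category 
---------+----------
Camera   | Tools    
Stapler  | Apparel  
Router   | Toys     
Notebook | Apparel  
Speaker  | Tools    
Charger  | Furniture
Chair    | Tools    


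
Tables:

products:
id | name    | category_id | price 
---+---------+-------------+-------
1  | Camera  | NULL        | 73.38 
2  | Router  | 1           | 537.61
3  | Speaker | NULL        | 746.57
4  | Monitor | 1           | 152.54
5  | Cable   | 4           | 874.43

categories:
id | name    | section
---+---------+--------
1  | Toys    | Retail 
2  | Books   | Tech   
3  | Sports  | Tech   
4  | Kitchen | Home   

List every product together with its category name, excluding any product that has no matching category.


INNER JOIN keeps only products rows whose category_id matches an id in categories. Walk through each product:
  - product 1 (Camera): category_id=NULL, no match -> dropped
  - product 2 (Router): category_id=1 -> matches Toys
  - product 3 (Speaker): category_id=NULL, no match -> dropped
  - product 4 (Monitor): category_id=1 -> matches Toys
  - product 5 (Cable): category_id=4 -> matches Kitchen
So 2 of 5 rows are dropped.

SQL:
SELECT a.name, b.name AS category
FROM products a
INNER JOIN categories b ON a.category_id = b.id

Result:
name    | category
--------+---------
Router  | Toys    
Monitor | Toys    
Cable   | Kitchen 


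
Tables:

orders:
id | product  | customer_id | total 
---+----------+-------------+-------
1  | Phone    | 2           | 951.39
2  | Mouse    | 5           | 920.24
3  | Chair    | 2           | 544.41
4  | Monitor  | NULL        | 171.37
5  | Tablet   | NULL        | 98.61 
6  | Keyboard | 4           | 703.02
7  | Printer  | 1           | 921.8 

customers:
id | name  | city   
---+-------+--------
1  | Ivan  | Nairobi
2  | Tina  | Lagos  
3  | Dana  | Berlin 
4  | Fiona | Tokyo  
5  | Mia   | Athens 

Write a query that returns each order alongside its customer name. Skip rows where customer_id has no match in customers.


INNER JOIN keeps only orders rows whose customer_id matches an id in customers. Walk through each order:
  - order 1 (Phone): customer_id=2 -> matches Tina
  - order 2 (Mouse): customer_id=5 -> matches Mia
  - order 3 (Chair): customer_id=2 -> matches Tina
  - order 4 (Monitor): customer_id=NULL, no match -> dropped
  - order 5 (Tablet): customer_id=NULL, no match -> dropped
  - order 6 (Keyboard): customer_id=4 -> matches Fiona
  - order 7 (Printer): customer_id=1 -> matches Ivan
So 2 of 7 rows are dropped.

SQL:
SELECT a.product, b.name AS customer
FROM orders a
INNER JOIN customers b ON a.customer_id = b.id

Result:
product  | customer
---------+---------
Phone    | Tina    
Mouse    | Mia     
Chair    | Tina    
Keyboard | Fiona   
Printer  | Ivan    


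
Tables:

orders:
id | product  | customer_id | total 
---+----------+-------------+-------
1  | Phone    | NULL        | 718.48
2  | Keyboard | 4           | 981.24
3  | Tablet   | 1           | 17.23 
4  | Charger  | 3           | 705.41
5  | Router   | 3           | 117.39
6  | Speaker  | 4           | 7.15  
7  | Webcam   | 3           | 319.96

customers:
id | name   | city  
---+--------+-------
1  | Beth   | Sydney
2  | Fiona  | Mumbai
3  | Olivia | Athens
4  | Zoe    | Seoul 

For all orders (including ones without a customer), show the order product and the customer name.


LEFT JOIN keeps every row from orders (the left table); where customer_id has no match in customers, the customer columns become NULL. Walk through each order:
  - order 1 (Phone): customer_id=NULL, no match -> kept with NULL
  - order 2 (Keyboard): customer_id=4 -> matches Zoe
  - order 3 (Tablet): customer_id=1 -> matches Beth
  - order 4 (Charger): customer_id=3 -> matches Olivia
  - order 5 (Router): customer_id=3 -> matches Olivia
  - order 6 (Speaker): customer_id=4 -> matches Zoe
  - order 7 (Webcam): customer_id=3 -> matches Olivia
All 7 rows appear; 1 has NULL customer.

SQL:
SELECT a.product, b.name AS customer
FROM orders a
LEFT JOIN customers b ON a.customer_id = b.id

Result:
product  | customer
---------+---------
Phone    | NULL    
Keyboard | Zoe     
Tablet   | Beth    
Charger  | Olivia  
Router   | Olivia  
Speaker  | Zoe     
Webcam   | Olivia  


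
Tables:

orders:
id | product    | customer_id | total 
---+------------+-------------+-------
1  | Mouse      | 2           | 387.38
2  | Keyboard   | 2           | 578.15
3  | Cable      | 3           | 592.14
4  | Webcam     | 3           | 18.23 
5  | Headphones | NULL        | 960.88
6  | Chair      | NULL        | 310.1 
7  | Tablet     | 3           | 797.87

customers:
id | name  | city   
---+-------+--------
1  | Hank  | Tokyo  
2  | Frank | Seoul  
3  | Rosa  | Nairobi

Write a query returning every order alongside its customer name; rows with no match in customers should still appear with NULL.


LEFT JOIN keeps every row from orders (the left table); where customer_id has no match in customers, the customer columns become NULL. Walk through each order:
  - order 1 (Mouse): customer_id=2 -> matches Frank
  - order 2 (Keyboard): customer_id=2 -> matches Frank
  - order 3 (Cable): customer_id=3 -> matches Rosa
  - order 4 (Webcam): customer_id=3 -> matches Rosa
  - order 5 (Headphones): customer_id=NULL, no match -> kept with NULL
  - order 6 (Chair): customer_id=NULL, no match -> kept with NULL
  - order 7 (Tablet): customer_id=3 -> matches Rosa
All 7 rows appear; 2 have NULL customer.

SQL:
SELECT a.product, b.name AS customer
FROM orders a
LEFT JOIN customers b ON a.customer_id = b.id

Result:
product    | customer
-----------+---------
Mouse      | Frank   
Keyboard   | Frank   
Cable      | Rosa    
Webcam     | Rosa    
Headphones | NULL    
Chair      | NULL    
Tablet     | Rosa    


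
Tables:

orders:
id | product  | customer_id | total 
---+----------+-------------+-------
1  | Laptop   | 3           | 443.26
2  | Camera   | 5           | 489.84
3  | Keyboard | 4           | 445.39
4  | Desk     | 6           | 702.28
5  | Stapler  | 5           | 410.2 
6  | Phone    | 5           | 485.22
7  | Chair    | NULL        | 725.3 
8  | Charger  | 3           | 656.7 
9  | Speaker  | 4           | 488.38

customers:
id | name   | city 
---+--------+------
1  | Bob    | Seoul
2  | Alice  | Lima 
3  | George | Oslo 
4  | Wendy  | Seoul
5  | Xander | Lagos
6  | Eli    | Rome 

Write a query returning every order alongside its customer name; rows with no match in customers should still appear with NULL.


LEFT JOIN keeps every row from orders (the left table); where customer_id has no match in customers, the customer columns become NULL. Walk through each order:
  - order 1 (Laptop): customer_id=3 -> matches George
  - order 2 (Camera): customer_id=5 -> matches Xander
  - order 3 (Keyboard): customer_id=4 -> matches Wendy
  - order 4 (Desk): customer_id=6 -> matches Eli
  - order 5 (Stapler): customer_id=5 -> matches Xander
  - order 6 (Phone): customer_id=5 -> matches Xander
  - order 7 (Chair): customer_id=NULL, no match -> kept with NULL
  - order 8 (Charger): customer_id=3 -> matches George
  - order 9 (Speaker): customer_id=4 -> matches Wendy
All 9 rows appear; 1 has NULL customer.

SQL:
SELECT a.product, b.name AS customer
FROM orders a
LEFT JOIN customers b ON a.customer_id = b.id

Result:
product  | customer
---------+---------
Laptop   | George  
Camera   | Xander  
Keyboard | Wendy   
Desk     | Eli     
Stapler  | Xander  
Phone    | Xander  
Chair    | NULL    
Charger  | George  
Speaker  | Wendy   


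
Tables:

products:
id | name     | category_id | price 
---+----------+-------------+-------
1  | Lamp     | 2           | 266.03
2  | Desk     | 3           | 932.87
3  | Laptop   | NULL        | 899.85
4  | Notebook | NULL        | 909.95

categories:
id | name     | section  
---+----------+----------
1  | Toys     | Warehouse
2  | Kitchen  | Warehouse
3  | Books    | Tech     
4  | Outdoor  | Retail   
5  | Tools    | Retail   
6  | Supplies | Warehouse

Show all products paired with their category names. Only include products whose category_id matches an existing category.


INNER JOIN keeps only products rows whose category_id matches an id in categories. Walk through each product:
  - product 1 (Lamp): category_id=2 -> matches Kitchen
  - product 2 (Desk): category_id=3 -> matches Books
  - product 3 (Laptop): category_id=NULL, no match -> dropped
  - product 4 (Notebook): category_id=NULL, no match -> dropped
So 2 of 4 rows are dropped.

SQL:
SELECT a.name, b.name AS category
FROM products a
INNER JOIN categories b ON a.category_id = b.id

Result:
name | category
-----+---------
Lamp | Kitchen 
Desk | Books   


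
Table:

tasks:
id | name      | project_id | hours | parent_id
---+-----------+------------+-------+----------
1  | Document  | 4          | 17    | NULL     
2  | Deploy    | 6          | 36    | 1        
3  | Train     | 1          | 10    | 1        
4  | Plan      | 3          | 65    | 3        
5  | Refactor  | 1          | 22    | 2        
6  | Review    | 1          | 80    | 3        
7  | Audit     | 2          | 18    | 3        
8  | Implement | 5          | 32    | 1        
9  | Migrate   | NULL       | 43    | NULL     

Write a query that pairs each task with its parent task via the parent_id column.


This is a self-join: tasks is joined to a second copy of itself, matching each row's parent_id to another row's id. Use LEFT JOIN so rows with parent_id=NULL are kept.
  - task 1 (Document): parent_id=NULL -> NULL
  - task 2 (Deploy): parent_id=1 -> Document
  - task 3 (Train): parent_id=1 -> Document
  - task 4 (Plan): parent_id=3 -> Train
  - task 5 (Refactor): parent_id=2 -> Deploy
  - task 6 (Review): parent_id=3 -> Train
  - task 7 (Audit): parent_id=3 -> Train
  - task 8 (Implement): parent_id=1 -> Document
  - task 9 (Migrate): parent_id=NULL -> NULL

SQL:
SELECT a.name AS item, b.name AS parent
FROM tasks a
LEFT JOIN tasks b ON a.parent_id = b.id

Result:
item      | parent  
----------+---------
Document  | NULL    
Deploy    | Document
Train     | Document
Plan      | Train   
Refactor  | Deploy  
Review    | Train   
Audit     | Train   
Implement | Document
Migrate   | NULL    


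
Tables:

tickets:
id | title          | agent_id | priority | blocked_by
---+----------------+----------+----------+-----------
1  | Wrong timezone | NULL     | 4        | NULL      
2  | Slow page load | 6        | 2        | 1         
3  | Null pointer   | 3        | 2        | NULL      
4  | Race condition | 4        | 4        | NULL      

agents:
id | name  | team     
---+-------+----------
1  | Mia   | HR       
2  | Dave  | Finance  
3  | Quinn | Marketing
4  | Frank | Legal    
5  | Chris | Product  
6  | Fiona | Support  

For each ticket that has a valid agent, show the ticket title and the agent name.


INNER JOIN keeps only tickets rows whose agent_id matches an id in agents. Walk through each ticket:
  - ticket 1 (Wrong timezone): agent_id=NULL, no match -> dropped
  - ticket 2 (Slow page load): agent_id=6 -> matches Fiona
  - ticket 3 (Null pointer): agent_id=3 -> matches Quinn
  - ticket 4 (Race condition): agent_id=4 -> matches Frank
So 1 of 4 rows is dropped.

SQL:
SELECT a.title, b.name AS agent
FROM tickets a
INNER JOIN agents b ON a.agent_id = b.id

Result:
title          | agent
---------------+------
Slow page load | Fiona
Null pointer   | Quinn
Race condition | Frank


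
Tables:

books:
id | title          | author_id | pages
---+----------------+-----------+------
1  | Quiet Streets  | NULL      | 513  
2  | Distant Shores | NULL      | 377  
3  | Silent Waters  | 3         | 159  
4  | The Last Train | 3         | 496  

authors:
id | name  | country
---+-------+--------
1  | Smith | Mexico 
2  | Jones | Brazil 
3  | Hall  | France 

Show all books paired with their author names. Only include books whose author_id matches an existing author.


INNER JOIN keeps only books rows whose author_id matches an id in authors. Walk through each book:
  - book 1 (Quiet Streets): author_id=NULL, no match -> dropped
  - book 2 (Distant Shores): author_id=NULL, no match -> dropped
  - book 3 (Silent Waters): author_id=3 -> matches Hall
  - book 4 (The Last Train): author_id=3 -> matches Hall
So 2 of 4 rows are dropped.

SQL:
SELECT a.title, b.name AS author
FROM books a
INNER JOIN authors b ON a.author_id = b.id

Result:
title          | author
---------------+-------
Silent Waters  | Hall  
The Last Train | Hall  


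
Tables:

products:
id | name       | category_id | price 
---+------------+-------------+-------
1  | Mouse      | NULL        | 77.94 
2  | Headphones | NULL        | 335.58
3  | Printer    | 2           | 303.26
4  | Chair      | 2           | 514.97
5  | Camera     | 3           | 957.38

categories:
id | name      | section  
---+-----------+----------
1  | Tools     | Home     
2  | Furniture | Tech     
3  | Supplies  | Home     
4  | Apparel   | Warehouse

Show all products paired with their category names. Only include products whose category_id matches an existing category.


INNER JOIN keeps only products rows whose category_id matches an id in categories. Walk through each product:
  - product 1 (Mouse): category_id=NULL, no match -> dropped
  - product 2 (Headphones): category_id=NULL, no match -> dropped
  - product 3 (Printer): category_id=2 -> matches Furniture
  - product 4 (Chair): category_id=2 -> matches Furniture
  - product 5 (Camera): category_id=3 -> matches Supplies
So 2 of 5 rows are dropped.

SQL:
SELECT a.name, b.name AS category
FROM products a
INNER JOIN categories b ON a.category_id = b.id

Result:
name    | category 
--------+----------
Printer | Furniture
Chair   | Furniture
Camera  | Supplies 


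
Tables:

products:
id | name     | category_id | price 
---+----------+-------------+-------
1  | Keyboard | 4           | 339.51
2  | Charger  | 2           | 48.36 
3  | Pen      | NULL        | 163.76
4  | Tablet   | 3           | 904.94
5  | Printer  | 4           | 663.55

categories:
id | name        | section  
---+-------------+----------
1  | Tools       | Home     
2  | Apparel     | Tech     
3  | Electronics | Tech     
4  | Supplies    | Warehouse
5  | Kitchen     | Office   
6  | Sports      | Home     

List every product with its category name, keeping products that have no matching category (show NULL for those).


LEFT JOIN keeps every row from products (the left table); where category_id has no match in categories, the category columns become NULL. Walk through each product:
  - product 1 (Keyboard): category_id=4 -> matches Supplies
  - product 2 (Charger): category_id=2 -> matches Apparel
  - product 3 (Pen): category_id=NULL, no match -> kept with NULL
  - product 4 (Tablet): category_id=3 -> matches Electronics
  - product 5 (Printer): category_id=4 -> matches Supplies
All 5 rows appear; 1 has NULL category.

SQL:
SELECT a.name, b.name AS category
FROM products a
LEFT JOIN categories b ON a.category_id = b.id

Result:
name     | category   
---------+------------
Keyboard | Supplies   
Charger  | Apparel    
Pen      | NULL       
Tablet   | Electronics
Printer  | Supplies   


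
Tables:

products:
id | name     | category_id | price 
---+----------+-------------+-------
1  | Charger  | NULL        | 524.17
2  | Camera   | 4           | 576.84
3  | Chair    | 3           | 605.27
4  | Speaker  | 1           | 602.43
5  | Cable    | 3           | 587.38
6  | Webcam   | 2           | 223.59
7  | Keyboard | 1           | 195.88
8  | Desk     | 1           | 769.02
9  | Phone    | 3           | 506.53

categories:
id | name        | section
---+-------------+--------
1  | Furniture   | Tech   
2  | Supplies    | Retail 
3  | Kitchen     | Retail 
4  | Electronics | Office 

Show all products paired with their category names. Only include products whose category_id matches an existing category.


INNER JOIN keeps only products rows whose category_id matches an id in categories. Walk through each product:
  - product 1 (Charger): category_id=NULL, no match -> dropped
  - product 2 (Camera): category_id=4 -> matches Electronics
  - product 3 (Chair): category_id=3 -> matches Kitchen
  - product 4 (Speaker): category_id=1 -> matches Furniture
  - product 5 (Cable): category_id=3 -> matches Kitchen
  - product 6 (Webcam): category_id=2 -> matches Supplies
  - product 7 (Keyboard): category_id=1 -> matches Furniture
  - product 8 (Desk): category_id=1 -> matches Furniture
  - product 9 (Phone): category_id=3 -> matches Kitchen
So 1 of 9 rows is dropped.

SQL:
SELECT a.name, b.name AS category
FROM products a
INNER JOIN categories b ON a.category_id = b.id

Result:
name     | category   
---------+------------
Camera   | Electronics
Chair    | Kitchen    
Speaker  | Furniture  
Cable    | Kitchen    
Webcam   | Supplies   
Keyboard | Furniture  
Desk     | Furniture  
Phone    | Kitchen    


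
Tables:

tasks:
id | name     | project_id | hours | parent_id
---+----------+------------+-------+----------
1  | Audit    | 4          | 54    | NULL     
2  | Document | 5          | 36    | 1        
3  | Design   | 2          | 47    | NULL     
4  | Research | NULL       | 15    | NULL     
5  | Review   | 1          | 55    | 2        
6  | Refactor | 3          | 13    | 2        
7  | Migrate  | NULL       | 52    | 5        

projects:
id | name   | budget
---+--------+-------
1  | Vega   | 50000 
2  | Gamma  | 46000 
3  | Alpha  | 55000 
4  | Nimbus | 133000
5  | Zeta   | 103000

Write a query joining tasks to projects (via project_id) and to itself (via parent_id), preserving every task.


Two LEFT JOINs from the same base table tasks: one to projects via project_id, one to tasks itself via parent_id. Both are LEFT so every task is preserved.
Match against projects:
  - task 1 (Audit): project_id=4 -> matches Nimbus
  - task 2 (Document): project_id=5 -> matches Zeta
  - task 3 (Design): project_id=2 -> matches Gamma
  - task 4 (Research): project_id=NULL, no match -> kept with NULL
  - task 5 (Review): project_id=1 -> matches Vega
  - task 6 (Refactor): project_id=3 -> matches Alpha
  - task 7 (Migrate): project_id=NULL, no match -> kept with NULL
Match against tasks (self):
  - task 1 (Audit): parent_id=NULL -> NULL
  - task 2 (Document): parent_id=1 -> Audit
  - task 3 (Design): parent_id=NULL -> NULL
  - task 4 (Research): parent_id=NULL -> NULL
  - task 5 (Review): parent_id=2 -> Document
  - task 6 (Refactor): parent_id=2 -> Document
  - task 7 (Migrate): parent_id=5 -> Review

SQL:
SELECT a.name, b.name AS project, c.name AS parent
FROM tasks a
LEFT JOIN projects b ON a.project_id = b.id
LEFT JOIN tasks c ON a.parent_id = c.id

Result:
name     | project | parent  
---------+---------+---------
Audit    | Nimbus  | NULL    
Document | Zeta    | Audit   
Design   | Gamma   | NULL    
Research | NULL    | NULL    
Review   | Vega    | Document
Refactor | Alpha   | Document
Migrate  | NULL    | Review  


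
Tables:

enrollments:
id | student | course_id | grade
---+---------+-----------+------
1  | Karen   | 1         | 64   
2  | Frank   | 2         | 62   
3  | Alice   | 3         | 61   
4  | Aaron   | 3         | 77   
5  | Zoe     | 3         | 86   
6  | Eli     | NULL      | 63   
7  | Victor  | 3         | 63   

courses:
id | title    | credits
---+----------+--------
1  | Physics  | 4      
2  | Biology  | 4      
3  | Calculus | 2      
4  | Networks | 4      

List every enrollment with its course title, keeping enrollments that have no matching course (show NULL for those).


LEFT JOIN keeps every row from enrollments (the left table); where course_id has no match in courses, the course columns become NULL. Walk through each enrollment:
  - enrollment 1 (Karen): course_id=1 -> matches Physics
  - enrollment 2 (Frank): course_id=2 -> matches Biology
  - enrollment 3 (Alice): course_id=3 -> matches Calculus
  - enrollment 4 (Aaron): course_id=3 -> matches Calculus
  - enrollment 5 (Zoe): course_id=3 -> matches Calculus
  - enrollment 6 (Eli): course_id=NULL, no match -> kept with NULL
  - enrollment 7 (Victor): course_id=3 -> matches Calculus
All 7 rows appear; 1 has NULL course.

SQL:
SELECT a.student, b.title AS course
FROM enrollments a
LEFT JOIN courses b ON a.course_id = b.id

Result:
student | course  
--------+---------
Karen   | Physics 
Frank   | Biology 
Alice   | Calculus
Aaron   | Calculus
Zoe     | Calculus
Eli     | NULL    
Victor  | Calculus


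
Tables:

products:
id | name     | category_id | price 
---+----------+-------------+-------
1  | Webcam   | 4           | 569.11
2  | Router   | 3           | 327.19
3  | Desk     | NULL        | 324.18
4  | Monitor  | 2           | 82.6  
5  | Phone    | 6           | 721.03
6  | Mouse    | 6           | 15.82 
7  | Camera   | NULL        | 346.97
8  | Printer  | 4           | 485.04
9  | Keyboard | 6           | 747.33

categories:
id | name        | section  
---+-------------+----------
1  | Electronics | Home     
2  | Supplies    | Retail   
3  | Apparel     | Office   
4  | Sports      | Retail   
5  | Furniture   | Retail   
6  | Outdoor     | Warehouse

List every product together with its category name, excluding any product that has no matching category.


INNER JOIN keeps only products rows whose category_id matches an id in categories. Walk through each product:
  - product 1 (Webcam): category_id=4 -> matches Sports
  - product 2 (Router): category_id=3 -> matches Apparel
  - product 3 (Desk): category_id=NULL, no match -> dropped
  - product 4 (Monitor): category_id=2 -> matches Supplies
  - product 5 (Phone): category_id=6 -> matches Outdoor
  - product 6 (Mouse): category_id=6 -> matches Outdoor
  - product 7 (Camera): category_id=NULL, no match -> dropped
  - product 8 (Printer): category_id=4 -> matches Sports
  - product 9 (Keyboard): category_id=6 -> matches Outdoor
So 2 of 9 rows are dropped.

SQL:
SELECT a.name, b.name AS category
FROM products a
INNER JOIN categories b ON a.category_id = b.id

Result:
name     | category
---------+---------
Webcam   | Sports  
Router   | Apparel 
Monitor  | Supplies
Phone    | Outdoor 
Mouse    | Outdoor 
Printer  | Sports  
Keyboard | Outdoor 


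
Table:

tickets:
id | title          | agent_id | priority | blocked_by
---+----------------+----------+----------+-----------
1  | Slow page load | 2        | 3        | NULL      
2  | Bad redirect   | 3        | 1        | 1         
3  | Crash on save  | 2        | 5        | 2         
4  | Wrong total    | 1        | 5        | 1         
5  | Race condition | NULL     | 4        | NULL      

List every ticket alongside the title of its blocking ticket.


This is a self-join: tickets is joined to a second copy of itself, matching each row's blocked_by to another row's id. Use LEFT JOIN so rows with blocked_by=NULL are kept.
  - ticket 1 (Slow page load): blocked_by=NULL -> NULL
  - ticket 2 (Bad redirect): blocked_by=1 -> Slow page load
  - ticket 3 (Crash on save): blocked_by=2 -> Bad redirect
  - ticket 4 (Wrong total): blocked_by=1 -> Slow page load
  - ticket 5 (Race condition): blocked_by=NULL -> NULL

SQL:
SELECT a.title AS item, b.title AS blocked_by
FROM tickets a
LEFT JOIN tickets b ON a.blocked_by = b.id

Result:
item           | blocked_by    
---------------+---------------
Slow page load | NULL          
Bad redirect   | Slow page load
Crash on save  | Bad redirect  
Wrong total    | Slow page load
Race condition | NULL          


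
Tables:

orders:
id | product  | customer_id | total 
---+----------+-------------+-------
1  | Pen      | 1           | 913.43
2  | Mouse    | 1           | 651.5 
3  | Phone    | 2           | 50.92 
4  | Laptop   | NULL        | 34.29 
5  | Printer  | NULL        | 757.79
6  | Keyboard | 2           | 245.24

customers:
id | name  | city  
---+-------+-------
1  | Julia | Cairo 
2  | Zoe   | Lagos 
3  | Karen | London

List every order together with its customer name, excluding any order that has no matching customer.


INNER JOIN keeps only orders rows whose customer_id matches an id in customers. Walk through each order:
  - order 1 (Pen): customer_id=1 -> matches Julia
  - order 2 (Mouse): customer_id=1 -> matches Julia
  - order 3 (Phone): customer_id=2 -> matches Zoe
  - order 4 (Laptop): customer_id=NULL, no match -> dropped
  - order 5 (Printer): customer_id=NULL, no match -> dropped
  - order 6 (Keyboard): customer_id=2 -> matches Zoe
So 2 of 6 rows are dropped.

SQL:
SELECT a.product, b.name AS customer
FROM orders a
INNER JOIN customers b ON a.customer_id = b.id

Result:
product  | customer
---------+---------
Pen      | Julia   
Mouse    | Julia   
Phone    | Zoe     
Keyboard | Zoe     


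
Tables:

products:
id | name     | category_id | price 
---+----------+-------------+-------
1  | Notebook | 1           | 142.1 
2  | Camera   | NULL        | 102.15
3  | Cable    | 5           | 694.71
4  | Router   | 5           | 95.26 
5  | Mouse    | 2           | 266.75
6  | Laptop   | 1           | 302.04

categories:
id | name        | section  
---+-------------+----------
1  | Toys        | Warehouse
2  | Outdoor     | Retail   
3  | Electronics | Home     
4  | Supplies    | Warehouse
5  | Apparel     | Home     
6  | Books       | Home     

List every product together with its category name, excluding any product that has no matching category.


INNER JOIN keeps only products rows whose category_id matches an id in categories. Walk through each product:
  - product 1 (Notebook): category_id=1 -> matches Toys
  - product 2 (Camera): category_id=NULL, no match -> dropped
  - product 3 (Cable): category_id=5 -> matches Apparel
  - product 4 (Router): category_id=5 -> matches Apparel
  - product 5 (Mouse): category_id=2 -> matches Outdoor
  - product 6 (Laptop): category_id=1 -> matches Toys
So 1 of 6 rows is dropped.

SQL:
SELECT a.name, b.name AS category
FROM products a
INNER JOIN categories b ON a.category_id = b.id

Result:
name     | category
---------+---------
Notebook | Toys    
Cable    | Apparel 
Router   | Apparel 
Mouse    | Outdoor 
Laptop   | Toys    
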